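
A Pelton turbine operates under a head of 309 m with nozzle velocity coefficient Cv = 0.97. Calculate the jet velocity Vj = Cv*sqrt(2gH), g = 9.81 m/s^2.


Vj = 0.97 * sqrt(2*9.81*309) = 75.5267 m/s


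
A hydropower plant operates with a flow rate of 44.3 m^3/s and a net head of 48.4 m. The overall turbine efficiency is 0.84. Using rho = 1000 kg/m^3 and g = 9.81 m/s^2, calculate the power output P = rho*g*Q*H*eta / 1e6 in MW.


P = 1000 * 9.81 * 44.3 * 48.4 * 0.84 / 1e6 = 17.6684 MW


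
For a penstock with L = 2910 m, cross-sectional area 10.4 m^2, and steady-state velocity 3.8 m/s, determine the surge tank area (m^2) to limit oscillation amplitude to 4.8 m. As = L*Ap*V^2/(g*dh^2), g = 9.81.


As = 2910 * 10.4 * 3.8^2 / (9.81 * 4.8^2) = 1933.4905 m^2


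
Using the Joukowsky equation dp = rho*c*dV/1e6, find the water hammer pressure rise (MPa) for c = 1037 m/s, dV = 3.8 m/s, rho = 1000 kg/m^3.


dp = 1000 * 1037 * 3.8 / 1e6 = 3.9406 MPa


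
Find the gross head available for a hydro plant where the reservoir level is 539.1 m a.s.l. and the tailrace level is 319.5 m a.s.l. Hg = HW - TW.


Hg = 539.1 - 319.5 = 219.6000 m


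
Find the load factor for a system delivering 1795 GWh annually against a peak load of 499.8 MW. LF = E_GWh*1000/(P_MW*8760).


LF = 1795 * 1000 / (499.8 * 8760) = 0.4100


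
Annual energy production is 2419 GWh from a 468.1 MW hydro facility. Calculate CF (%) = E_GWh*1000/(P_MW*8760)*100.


CF = 2419 * 1000 / (468.1 * 8760) * 100 = 58.9920 %


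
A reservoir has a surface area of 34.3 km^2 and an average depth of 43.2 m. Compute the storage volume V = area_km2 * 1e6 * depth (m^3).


V = 34.3 * 1e6 * 43.2 = 1.4818e+09 m^3


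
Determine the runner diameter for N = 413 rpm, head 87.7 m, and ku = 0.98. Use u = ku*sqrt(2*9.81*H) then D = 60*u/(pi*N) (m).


u = 0.98 * sqrt(2*9.81*87.7) = 40.6514 m/s
D = 60 * 40.6514 / (pi * 413) = 1.8799 m


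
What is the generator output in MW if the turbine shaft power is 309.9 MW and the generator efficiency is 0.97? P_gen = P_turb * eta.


P_gen = 309.9 * 0.97 = 300.6030 MW


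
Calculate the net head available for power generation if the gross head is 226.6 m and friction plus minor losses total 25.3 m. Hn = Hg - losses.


Hn = 226.6 - 25.3 = 201.3000 m


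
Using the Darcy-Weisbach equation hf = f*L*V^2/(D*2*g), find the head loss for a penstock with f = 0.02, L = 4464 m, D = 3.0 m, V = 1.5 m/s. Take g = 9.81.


hf = 0.02 * 4464 * 1.5^2 / (3.0 * 2 * 9.81) = 3.4128 m


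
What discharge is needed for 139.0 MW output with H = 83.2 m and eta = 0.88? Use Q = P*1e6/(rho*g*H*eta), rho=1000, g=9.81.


Q = 139.0 * 1e6 / (1000 * 9.81 * 83.2 * 0.88) = 193.5262 m^3/s


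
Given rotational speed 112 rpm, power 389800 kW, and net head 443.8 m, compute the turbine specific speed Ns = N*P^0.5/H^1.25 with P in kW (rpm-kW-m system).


Ns = 112 * 389800^0.5 / 443.8^1.25 = 34.3285


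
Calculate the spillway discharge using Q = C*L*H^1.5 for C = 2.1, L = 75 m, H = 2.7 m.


Q = 2.1 * 75 * 2.7^1.5 = 698.7571 m^3/s


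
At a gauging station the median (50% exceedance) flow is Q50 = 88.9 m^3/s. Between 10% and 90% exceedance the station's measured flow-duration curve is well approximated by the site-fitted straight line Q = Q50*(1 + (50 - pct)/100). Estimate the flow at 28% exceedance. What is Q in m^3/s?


Q = 88.9 * (1 + (50 - 28)/100) = 108.4580 m^3/s


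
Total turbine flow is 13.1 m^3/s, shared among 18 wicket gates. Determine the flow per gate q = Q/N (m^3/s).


q = 13.1 / 18 = 0.7278 m^3/s


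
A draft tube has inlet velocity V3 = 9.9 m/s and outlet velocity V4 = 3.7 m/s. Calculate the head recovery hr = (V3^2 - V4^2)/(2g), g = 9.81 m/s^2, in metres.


hr = (9.9^2 - 3.7^2) / (2*9.81) = 4.2977 m


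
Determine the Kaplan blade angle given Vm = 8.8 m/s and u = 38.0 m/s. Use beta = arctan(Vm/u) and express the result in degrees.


beta = arctan(8.8 / 38.0) = 13.0387 degrees


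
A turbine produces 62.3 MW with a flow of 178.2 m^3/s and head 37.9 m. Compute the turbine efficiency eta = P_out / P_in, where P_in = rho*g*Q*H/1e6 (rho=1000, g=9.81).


P_in = 1000 * 9.81 * 178.2 * 37.9 / 1e6 = 66.2546 MW
eta = 62.3 / 66.2546 = 0.9403


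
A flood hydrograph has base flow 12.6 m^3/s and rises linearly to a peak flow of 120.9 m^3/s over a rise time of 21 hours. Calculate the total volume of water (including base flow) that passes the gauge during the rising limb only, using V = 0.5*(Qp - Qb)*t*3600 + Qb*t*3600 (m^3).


V = 0.5*(120.9 - 12.6)*21*3600 + 12.6*21*3600 = 5.0463e+06 m^3


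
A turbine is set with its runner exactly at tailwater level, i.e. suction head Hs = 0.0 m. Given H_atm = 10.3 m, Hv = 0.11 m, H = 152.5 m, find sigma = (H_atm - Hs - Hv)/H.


sigma = (10.3 - 0.0 - 0.11) / 152.5 = 0.0668


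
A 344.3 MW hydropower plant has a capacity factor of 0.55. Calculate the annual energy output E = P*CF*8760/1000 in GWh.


E = 344.3 * 0.55 * 8760 / 1000 = 1658.8374 GWh


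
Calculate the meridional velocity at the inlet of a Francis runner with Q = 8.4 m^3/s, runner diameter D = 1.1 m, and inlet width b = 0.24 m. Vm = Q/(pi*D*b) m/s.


Vm = 8.4 / (pi * 1.1 * 0.24) = 10.1280 m/s


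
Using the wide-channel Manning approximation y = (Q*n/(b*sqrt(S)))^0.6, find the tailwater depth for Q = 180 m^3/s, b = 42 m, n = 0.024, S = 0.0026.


y = (180 * 0.024 / (42 * 0.0026^0.5))^0.6 = 1.5235 m


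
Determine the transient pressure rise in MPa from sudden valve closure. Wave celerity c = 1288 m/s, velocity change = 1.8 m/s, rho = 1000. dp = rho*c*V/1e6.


dp = 1000 * 1288 * 1.8 / 1e6 = 2.3184 MPa


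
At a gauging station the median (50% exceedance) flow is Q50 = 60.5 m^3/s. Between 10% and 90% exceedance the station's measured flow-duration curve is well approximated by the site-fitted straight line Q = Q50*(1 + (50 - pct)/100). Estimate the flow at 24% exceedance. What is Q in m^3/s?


Q = 60.5 * (1 + (50 - 24)/100) = 76.2300 m^3/s


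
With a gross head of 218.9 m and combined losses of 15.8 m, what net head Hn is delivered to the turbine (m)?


Hn = 218.9 - 15.8 = 203.1000 m


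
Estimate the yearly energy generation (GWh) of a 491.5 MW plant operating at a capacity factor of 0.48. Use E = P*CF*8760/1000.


E = 491.5 * 0.48 * 8760 / 1000 = 2066.6592 GWh


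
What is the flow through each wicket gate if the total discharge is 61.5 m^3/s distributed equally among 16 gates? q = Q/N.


q = 61.5 / 16 = 3.8438 m^3/s


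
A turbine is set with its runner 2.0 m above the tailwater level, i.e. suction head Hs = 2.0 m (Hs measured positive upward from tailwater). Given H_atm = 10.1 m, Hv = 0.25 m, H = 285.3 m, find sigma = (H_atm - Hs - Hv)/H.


sigma = (10.1 - 2.0 - 0.25) / 285.3 = 0.0275


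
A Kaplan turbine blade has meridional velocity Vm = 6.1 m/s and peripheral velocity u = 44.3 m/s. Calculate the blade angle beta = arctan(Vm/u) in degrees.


beta = arctan(6.1 / 44.3) = 7.8402 degrees


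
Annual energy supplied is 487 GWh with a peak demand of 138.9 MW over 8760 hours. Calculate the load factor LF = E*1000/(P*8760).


LF = 487 * 1000 / (138.9 * 8760) = 0.4002


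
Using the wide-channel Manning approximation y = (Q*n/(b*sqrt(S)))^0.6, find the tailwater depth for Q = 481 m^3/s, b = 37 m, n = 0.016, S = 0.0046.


y = (481 * 0.016 / (37 * 0.0046^0.5))^0.6 = 1.9589 m


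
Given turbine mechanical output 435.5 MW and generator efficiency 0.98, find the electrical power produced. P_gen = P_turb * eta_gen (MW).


P_gen = 435.5 * 0.98 = 426.7900 MW


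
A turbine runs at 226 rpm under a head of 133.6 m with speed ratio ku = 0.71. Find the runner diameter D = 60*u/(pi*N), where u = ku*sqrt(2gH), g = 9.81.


u = 0.71 * sqrt(2*9.81*133.6) = 36.3506 m/s
D = 60 * 36.3506 / (pi * 226) = 3.0719 m


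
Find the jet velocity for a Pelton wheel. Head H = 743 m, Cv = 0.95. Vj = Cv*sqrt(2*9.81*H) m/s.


Vj = 0.95 * sqrt(2*9.81*743) = 114.7011 m/s


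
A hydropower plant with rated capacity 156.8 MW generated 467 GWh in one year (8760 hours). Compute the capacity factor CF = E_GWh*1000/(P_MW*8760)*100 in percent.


CF = 467 * 1000 / (156.8 * 8760) * 100 = 33.9990 %


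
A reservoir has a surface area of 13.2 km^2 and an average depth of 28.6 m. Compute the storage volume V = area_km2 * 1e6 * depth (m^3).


V = 13.2 * 1e6 * 28.6 = 3.7752e+08 m^3


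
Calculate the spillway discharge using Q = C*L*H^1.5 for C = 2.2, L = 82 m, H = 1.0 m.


Q = 2.2 * 82 * 1.0^1.5 = 180.4000 m^3/s


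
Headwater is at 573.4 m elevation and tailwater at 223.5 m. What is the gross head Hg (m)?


Hg = 573.4 - 223.5 = 349.9000 m


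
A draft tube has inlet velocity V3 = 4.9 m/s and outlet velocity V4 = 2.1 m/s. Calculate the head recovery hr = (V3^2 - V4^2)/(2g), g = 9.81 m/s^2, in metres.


hr = (4.9^2 - 2.1^2) / (2*9.81) = 0.9990 m


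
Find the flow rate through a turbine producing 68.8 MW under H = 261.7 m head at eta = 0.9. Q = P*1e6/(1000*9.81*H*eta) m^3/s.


Q = 68.8 * 1e6 / (1000 * 9.81 * 261.7 * 0.9) = 29.7765 m^3/s


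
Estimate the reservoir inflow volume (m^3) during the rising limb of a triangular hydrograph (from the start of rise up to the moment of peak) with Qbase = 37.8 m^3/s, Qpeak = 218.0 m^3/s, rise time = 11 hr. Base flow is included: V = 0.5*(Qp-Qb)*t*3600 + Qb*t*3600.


V = 0.5*(218.0 - 37.8)*11*3600 + 37.8*11*3600 = 5.0648e+06 m^3


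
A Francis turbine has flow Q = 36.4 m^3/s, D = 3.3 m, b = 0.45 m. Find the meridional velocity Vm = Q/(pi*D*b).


Vm = 36.4 / (pi * 3.3 * 0.45) = 7.8023 m/s


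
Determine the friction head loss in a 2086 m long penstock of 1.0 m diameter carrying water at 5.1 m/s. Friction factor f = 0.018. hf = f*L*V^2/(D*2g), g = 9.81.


hf = 0.018 * 2086 * 5.1^2 / (1.0 * 2 * 9.81) = 49.7769 m


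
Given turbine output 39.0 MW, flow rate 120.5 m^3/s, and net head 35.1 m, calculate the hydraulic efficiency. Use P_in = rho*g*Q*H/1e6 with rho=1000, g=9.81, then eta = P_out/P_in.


P_in = 1000 * 9.81 * 120.5 * 35.1 / 1e6 = 41.4919 MW
eta = 39.0 / 41.4919 = 0.9399


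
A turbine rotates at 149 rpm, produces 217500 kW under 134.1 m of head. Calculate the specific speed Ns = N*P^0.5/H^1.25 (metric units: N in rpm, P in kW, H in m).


Ns = 149 * 217500^0.5 / 134.1^1.25 = 152.2755


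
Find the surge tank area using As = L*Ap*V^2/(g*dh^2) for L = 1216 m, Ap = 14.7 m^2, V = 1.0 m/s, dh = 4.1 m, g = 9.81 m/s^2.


As = 1216 * 14.7 * 1.0^2 / (9.81 * 4.1^2) = 108.3962 m^2


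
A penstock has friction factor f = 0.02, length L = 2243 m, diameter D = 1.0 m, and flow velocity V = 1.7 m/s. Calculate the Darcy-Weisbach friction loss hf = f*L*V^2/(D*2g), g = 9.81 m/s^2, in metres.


hf = 0.02 * 2243 * 1.7^2 / (1.0 * 2 * 9.81) = 6.6078 m


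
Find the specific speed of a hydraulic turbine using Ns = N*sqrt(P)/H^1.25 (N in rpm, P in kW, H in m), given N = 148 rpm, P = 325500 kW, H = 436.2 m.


Ns = 148 * 325500^0.5 / 436.2^1.25 = 42.3575


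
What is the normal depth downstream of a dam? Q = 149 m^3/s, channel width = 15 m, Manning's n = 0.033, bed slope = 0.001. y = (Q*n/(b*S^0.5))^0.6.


y = (149 * 0.033 / (15 * 0.001^0.5))^0.6 = 4.0679 m


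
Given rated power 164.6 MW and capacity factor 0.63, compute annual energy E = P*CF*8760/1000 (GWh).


E = 164.6 * 0.63 * 8760 / 1000 = 908.3945 GWh


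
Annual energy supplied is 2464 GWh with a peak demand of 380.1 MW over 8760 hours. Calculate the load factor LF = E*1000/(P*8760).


LF = 2464 * 1000 / (380.1 * 8760) = 0.7400


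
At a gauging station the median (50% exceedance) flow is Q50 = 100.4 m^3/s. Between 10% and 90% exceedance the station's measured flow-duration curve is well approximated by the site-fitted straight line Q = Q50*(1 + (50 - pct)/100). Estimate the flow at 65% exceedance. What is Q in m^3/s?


Q = 100.4 * (1 + (50 - 65)/100) = 85.3400 m^3/s


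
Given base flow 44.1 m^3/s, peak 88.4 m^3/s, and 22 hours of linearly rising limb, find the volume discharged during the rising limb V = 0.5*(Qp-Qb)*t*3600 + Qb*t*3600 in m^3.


V = 0.5*(88.4 - 44.1)*22*3600 + 44.1*22*3600 = 5.2470e+06 m^3


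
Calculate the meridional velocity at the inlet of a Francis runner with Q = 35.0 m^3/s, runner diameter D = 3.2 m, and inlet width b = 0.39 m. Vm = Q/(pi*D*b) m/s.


Vm = 35.0 / (pi * 3.2 * 0.39) = 8.9270 m/s


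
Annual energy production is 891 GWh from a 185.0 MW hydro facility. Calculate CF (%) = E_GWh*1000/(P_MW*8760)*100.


CF = 891 * 1000 / (185.0 * 8760) * 100 = 54.9796 %


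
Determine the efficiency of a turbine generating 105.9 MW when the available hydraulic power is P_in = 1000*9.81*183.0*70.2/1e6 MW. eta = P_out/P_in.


P_in = 1000 * 9.81 * 183.0 * 70.2 / 1e6 = 126.0251 MW
eta = 105.9 / 126.0251 = 0.8403


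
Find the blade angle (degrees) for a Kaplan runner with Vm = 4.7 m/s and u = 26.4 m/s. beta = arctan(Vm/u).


beta = arctan(4.7 / 26.4) = 10.0946 degrees


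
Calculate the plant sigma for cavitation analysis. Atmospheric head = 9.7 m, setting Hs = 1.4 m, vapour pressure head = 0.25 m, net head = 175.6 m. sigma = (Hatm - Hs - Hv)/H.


sigma = (9.7 - 1.4 - 0.25) / 175.6 = 0.0458


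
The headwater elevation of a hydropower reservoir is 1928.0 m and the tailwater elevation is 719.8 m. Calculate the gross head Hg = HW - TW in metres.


Hg = 1928.0 - 719.8 = 1208.2000 m


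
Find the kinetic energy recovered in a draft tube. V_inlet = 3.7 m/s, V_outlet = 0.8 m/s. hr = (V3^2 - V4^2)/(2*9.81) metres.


hr = (3.7^2 - 0.8^2) / (2*9.81) = 0.6651 m


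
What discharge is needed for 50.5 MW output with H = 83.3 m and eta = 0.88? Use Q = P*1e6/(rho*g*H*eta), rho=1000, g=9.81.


Q = 50.5 * 1e6 / (1000 * 9.81 * 83.3 * 0.88) = 70.2255 m^3/s


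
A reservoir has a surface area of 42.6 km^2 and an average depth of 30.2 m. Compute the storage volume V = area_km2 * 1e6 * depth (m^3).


V = 42.6 * 1e6 * 30.2 = 1.2865e+09 m^3


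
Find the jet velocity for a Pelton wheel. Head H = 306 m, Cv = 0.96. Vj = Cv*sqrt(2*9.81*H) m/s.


Vj = 0.96 * sqrt(2*9.81*306) = 74.3843 m/s


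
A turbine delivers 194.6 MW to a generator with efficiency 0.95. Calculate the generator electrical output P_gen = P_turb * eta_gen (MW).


P_gen = 194.6 * 0.95 = 184.8700 MW


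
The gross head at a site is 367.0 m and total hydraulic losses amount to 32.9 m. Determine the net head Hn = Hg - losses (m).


Hn = 367.0 - 32.9 = 334.1000 m


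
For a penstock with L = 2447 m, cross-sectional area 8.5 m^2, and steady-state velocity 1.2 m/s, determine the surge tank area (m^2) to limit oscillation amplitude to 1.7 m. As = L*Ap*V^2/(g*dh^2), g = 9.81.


As = 2447 * 8.5 * 1.2^2 / (9.81 * 1.7^2) = 1056.4490 m^2


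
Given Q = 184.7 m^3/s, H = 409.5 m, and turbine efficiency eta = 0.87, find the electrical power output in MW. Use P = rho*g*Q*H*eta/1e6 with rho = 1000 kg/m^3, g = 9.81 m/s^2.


P = 1000 * 9.81 * 184.7 * 409.5 * 0.87 / 1e6 = 645.5190 MW


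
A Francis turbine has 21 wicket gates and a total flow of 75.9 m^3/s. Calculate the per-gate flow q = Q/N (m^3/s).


q = 75.9 / 21 = 3.6143 m^3/s


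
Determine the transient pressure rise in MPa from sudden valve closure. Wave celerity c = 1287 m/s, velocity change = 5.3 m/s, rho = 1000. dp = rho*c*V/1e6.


dp = 1000 * 1287 * 5.3 / 1e6 = 6.8211 MPa


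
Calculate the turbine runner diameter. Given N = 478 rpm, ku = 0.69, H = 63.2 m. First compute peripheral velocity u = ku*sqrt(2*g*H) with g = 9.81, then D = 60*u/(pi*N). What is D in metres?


u = 0.69 * sqrt(2*9.81*63.2) = 24.2973 m/s
D = 60 * 24.2973 / (pi * 478) = 0.9708 m


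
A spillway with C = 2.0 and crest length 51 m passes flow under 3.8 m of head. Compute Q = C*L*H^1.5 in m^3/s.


Q = 2.0 * 51 * 3.8^1.5 = 755.5715 m^3/s


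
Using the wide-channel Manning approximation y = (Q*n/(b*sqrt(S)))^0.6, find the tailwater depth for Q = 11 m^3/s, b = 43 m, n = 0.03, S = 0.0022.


y = (11 * 0.03 / (43 * 0.0022^0.5))^0.6 = 0.3375 m


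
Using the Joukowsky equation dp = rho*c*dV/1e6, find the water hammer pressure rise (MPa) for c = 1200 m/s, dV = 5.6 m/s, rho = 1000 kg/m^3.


dp = 1000 * 1200 * 5.6 / 1e6 = 6.7200 MPa


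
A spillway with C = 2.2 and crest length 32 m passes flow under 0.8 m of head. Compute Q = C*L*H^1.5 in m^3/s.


Q = 2.2 * 32 * 0.8^1.5 = 50.3741 m^3/s


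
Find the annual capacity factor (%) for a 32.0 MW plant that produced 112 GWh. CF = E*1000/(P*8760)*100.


CF = 112 * 1000 / (32.0 * 8760) * 100 = 39.9543 %


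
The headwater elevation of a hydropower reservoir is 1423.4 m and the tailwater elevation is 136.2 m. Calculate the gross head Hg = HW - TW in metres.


Hg = 1423.4 - 136.2 = 1287.2000 m


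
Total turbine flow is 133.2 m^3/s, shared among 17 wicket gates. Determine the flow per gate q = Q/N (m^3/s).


q = 133.2 / 17 = 7.8353 m^3/s


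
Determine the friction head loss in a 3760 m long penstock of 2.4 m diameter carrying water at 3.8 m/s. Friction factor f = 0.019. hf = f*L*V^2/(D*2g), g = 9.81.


hf = 0.019 * 3760 * 3.8^2 / (2.4 * 2 * 9.81) = 21.9078 m


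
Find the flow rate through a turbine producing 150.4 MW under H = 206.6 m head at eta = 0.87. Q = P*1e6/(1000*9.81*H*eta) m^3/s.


Q = 150.4 * 1e6 / (1000 * 9.81 * 206.6 * 0.87) = 85.2961 m^3/s


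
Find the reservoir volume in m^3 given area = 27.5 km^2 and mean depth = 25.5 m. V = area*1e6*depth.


V = 27.5 * 1e6 * 25.5 = 7.0125e+08 m^3


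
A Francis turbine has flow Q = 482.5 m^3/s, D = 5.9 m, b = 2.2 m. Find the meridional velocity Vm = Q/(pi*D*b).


Vm = 482.5 / (pi * 5.9 * 2.2) = 11.8324 m/s


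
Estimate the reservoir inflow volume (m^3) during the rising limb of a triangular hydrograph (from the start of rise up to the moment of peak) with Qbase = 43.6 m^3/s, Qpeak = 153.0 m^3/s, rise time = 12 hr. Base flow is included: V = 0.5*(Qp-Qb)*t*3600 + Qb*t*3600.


V = 0.5*(153.0 - 43.6)*12*3600 + 43.6*12*3600 = 4.2466e+06 m^3


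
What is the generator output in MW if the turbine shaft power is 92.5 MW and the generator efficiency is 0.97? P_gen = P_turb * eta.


P_gen = 92.5 * 0.97 = 89.7250 MW


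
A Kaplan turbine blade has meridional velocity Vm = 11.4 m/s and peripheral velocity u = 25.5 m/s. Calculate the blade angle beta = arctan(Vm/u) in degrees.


beta = arctan(11.4 / 25.5) = 24.0875 degrees


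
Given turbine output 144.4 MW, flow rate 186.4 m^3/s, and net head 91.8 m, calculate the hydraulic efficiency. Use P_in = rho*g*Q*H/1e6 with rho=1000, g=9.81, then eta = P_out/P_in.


P_in = 1000 * 9.81 * 186.4 * 91.8 / 1e6 = 167.8640 MW
eta = 144.4 / 167.8640 = 0.8602


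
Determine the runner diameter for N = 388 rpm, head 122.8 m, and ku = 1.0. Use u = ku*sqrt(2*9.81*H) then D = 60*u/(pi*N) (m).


u = 1.0 * sqrt(2*9.81*122.8) = 49.0850 m/s
D = 60 * 49.0850 / (pi * 388) = 2.4161 m


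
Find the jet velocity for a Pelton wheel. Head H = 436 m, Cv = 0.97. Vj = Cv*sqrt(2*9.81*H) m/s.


Vj = 0.97 * sqrt(2*9.81*436) = 89.7149 m/s


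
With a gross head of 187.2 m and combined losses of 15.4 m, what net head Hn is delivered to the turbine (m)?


Hn = 187.2 - 15.4 = 171.8000 m


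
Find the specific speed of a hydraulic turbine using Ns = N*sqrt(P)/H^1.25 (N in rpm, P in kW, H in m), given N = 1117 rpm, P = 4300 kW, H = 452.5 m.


Ns = 1117 * 4300^0.5 / 452.5^1.25 = 35.0965


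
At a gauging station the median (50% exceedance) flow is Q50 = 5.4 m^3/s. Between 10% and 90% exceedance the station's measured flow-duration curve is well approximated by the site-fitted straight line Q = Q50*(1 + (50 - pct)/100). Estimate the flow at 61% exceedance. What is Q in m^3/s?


Q = 5.4 * (1 + (50 - 61)/100) = 4.8060 m^3/s


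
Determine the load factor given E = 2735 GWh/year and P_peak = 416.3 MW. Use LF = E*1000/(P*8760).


LF = 2735 * 1000 / (416.3 * 8760) = 0.7500


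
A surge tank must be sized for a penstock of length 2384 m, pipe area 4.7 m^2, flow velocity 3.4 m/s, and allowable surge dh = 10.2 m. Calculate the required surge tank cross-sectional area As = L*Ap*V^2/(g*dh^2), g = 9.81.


As = 2384 * 4.7 * 3.4^2 / (9.81 * 10.2^2) = 126.9090 m^2


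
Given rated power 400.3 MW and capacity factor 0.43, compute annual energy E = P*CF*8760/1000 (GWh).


E = 400.3 * 0.43 * 8760 / 1000 = 1507.8500 GWh


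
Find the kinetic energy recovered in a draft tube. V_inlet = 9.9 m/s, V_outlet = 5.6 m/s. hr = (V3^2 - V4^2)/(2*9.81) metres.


hr = (9.9^2 - 5.6^2) / (2*9.81) = 3.3970 m


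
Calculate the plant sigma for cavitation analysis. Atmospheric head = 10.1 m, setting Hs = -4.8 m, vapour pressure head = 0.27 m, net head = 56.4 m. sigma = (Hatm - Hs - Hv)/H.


sigma = (10.1 - (-4.8) - 0.27) / 56.4 = 0.2594


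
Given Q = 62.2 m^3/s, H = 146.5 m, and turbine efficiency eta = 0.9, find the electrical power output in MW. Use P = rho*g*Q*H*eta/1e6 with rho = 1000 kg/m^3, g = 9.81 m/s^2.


P = 1000 * 9.81 * 62.2 * 146.5 * 0.9 / 1e6 = 80.4525 MW


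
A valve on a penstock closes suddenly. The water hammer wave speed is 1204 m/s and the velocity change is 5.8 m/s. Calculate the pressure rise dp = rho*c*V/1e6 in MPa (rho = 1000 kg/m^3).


dp = 1000 * 1204 * 5.8 / 1e6 = 6.9832 MPa


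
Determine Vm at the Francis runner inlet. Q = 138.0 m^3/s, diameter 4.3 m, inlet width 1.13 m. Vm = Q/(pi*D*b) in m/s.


Vm = 138.0 / (pi * 4.3 * 1.13) = 9.0403 m/s


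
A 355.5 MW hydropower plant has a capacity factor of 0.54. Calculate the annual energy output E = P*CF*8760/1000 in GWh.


E = 355.5 * 0.54 * 8760 / 1000 = 1681.6572 GWh


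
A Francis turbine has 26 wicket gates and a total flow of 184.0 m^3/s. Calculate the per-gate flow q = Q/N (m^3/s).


q = 184.0 / 26 = 7.0769 m^3/s


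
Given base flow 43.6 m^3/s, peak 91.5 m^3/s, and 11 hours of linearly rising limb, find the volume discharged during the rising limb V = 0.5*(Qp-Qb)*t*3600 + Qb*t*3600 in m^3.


V = 0.5*(91.5 - 43.6)*11*3600 + 43.6*11*3600 = 2.6750e+06 m^3


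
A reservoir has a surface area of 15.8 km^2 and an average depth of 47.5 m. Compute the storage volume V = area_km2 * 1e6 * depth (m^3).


V = 15.8 * 1e6 * 47.5 = 7.5050e+08 m^3


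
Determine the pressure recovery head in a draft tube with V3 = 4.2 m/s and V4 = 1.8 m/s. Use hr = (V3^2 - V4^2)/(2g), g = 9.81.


hr = (4.2^2 - 1.8^2) / (2*9.81) = 0.7339 m


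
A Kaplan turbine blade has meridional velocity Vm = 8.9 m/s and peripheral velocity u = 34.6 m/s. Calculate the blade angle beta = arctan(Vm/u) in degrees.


beta = arctan(8.9 / 34.6) = 14.4252 degrees


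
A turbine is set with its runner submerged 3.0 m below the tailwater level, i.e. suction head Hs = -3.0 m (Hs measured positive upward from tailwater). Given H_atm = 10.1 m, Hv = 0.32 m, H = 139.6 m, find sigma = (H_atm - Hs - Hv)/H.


sigma = (10.1 - (-3.0) - 0.32) / 139.6 = 0.0915


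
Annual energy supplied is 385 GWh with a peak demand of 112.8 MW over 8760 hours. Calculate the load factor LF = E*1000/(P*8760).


LF = 385 * 1000 / (112.8 * 8760) = 0.3896


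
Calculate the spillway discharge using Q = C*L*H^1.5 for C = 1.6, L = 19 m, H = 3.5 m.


Q = 1.6 * 19 * 3.5^1.5 = 199.0562 m^3/s


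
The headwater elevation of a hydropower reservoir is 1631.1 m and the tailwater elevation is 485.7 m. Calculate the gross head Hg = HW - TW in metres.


Hg = 1631.1 - 485.7 = 1145.4000 m


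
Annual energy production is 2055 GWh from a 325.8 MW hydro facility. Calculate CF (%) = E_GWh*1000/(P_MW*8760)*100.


CF = 2055 * 1000 / (325.8 * 8760) * 100 = 72.0040 %


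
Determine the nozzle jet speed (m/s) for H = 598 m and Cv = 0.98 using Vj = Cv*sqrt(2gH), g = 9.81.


Vj = 0.98 * sqrt(2*9.81*598) = 106.1515 m/s


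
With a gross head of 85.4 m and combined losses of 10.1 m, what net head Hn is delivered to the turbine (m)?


Hn = 85.4 - 10.1 = 75.3000 m


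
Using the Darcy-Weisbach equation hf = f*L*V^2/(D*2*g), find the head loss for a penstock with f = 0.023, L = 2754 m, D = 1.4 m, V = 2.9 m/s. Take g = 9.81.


hf = 0.023 * 2754 * 2.9^2 / (1.4 * 2 * 9.81) = 19.3937 m


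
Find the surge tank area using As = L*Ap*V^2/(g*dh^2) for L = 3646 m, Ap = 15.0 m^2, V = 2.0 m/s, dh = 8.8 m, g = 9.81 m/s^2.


As = 3646 * 15.0 * 2.0^2 / (9.81 * 8.8^2) = 287.9609 m^2


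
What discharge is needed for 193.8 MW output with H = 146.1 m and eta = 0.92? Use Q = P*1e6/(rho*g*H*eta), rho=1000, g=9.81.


Q = 193.8 * 1e6 / (1000 * 9.81 * 146.1 * 0.92) = 146.9761 m^3/s


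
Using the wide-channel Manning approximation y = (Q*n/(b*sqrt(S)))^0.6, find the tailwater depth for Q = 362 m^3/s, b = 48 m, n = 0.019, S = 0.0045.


y = (362 * 0.019 / (48 * 0.0045^0.5))^0.6 = 1.5768 m


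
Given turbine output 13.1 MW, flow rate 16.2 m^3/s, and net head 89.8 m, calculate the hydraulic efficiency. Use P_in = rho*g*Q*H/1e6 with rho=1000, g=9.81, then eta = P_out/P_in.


P_in = 1000 * 9.81 * 16.2 * 89.8 / 1e6 = 14.2712 MW
eta = 13.1 / 14.2712 = 0.9179


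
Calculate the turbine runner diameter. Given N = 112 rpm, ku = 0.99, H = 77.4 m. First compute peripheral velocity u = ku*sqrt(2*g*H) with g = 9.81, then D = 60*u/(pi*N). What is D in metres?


u = 0.99 * sqrt(2*9.81*77.4) = 38.5794 m/s
D = 60 * 38.5794 / (pi * 112) = 6.5787 m


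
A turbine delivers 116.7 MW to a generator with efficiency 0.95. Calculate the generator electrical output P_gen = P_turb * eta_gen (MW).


P_gen = 116.7 * 0.95 = 110.8650 MW


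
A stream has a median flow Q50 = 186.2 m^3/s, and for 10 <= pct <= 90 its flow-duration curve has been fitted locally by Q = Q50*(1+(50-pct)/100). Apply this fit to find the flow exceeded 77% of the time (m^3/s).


Q = 186.2 * (1 + (50 - 77)/100) = 135.9260 m^3/s


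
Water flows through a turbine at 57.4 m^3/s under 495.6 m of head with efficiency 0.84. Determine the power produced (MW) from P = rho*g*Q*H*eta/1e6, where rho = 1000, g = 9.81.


P = 1000 * 9.81 * 57.4 * 495.6 * 0.84 / 1e6 = 234.4183 MW


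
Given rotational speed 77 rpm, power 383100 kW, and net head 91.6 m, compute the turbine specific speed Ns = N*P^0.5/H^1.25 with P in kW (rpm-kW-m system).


Ns = 77 * 383100^0.5 / 91.6^1.25 = 168.1812


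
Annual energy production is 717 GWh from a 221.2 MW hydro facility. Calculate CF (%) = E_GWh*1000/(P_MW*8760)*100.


CF = 717 * 1000 / (221.2 * 8760) * 100 = 37.0024 %


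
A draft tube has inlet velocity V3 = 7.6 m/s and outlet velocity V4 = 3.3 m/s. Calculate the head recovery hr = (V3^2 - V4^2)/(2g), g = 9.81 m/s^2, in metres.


hr = (7.6^2 - 3.3^2) / (2*9.81) = 2.3889 m


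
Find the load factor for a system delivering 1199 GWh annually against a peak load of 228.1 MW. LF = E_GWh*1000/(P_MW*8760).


LF = 1199 * 1000 / (228.1 * 8760) = 0.6001


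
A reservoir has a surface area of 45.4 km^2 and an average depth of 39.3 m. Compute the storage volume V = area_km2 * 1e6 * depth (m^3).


V = 45.4 * 1e6 * 39.3 = 1.7842e+09 m^3


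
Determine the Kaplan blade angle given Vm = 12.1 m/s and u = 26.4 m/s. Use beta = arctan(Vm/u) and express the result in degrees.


beta = arctan(12.1 / 26.4) = 24.6236 degrees


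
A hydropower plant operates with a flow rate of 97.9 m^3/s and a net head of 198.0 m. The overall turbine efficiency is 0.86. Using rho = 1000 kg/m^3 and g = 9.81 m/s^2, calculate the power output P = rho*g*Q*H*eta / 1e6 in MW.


P = 1000 * 9.81 * 97.9 * 198.0 * 0.86 / 1e6 = 163.5367 MW


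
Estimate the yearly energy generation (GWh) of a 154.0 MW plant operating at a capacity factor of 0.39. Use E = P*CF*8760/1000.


E = 154.0 * 0.39 * 8760 / 1000 = 526.1256 GWh


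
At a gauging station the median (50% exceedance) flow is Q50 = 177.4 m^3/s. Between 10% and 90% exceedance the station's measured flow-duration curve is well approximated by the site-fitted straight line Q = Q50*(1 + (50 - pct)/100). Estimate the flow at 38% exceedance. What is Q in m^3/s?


Q = 177.4 * (1 + (50 - 38)/100) = 198.6880 m^3/s


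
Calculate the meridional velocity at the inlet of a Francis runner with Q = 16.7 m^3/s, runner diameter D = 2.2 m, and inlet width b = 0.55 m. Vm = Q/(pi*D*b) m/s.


Vm = 16.7 / (pi * 2.2 * 0.55) = 4.3932 m/s


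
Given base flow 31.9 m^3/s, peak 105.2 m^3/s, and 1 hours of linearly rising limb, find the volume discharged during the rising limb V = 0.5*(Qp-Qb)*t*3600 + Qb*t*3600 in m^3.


V = 0.5*(105.2 - 31.9)*1*3600 + 31.9*1*3600 = 246780.0000 m^3


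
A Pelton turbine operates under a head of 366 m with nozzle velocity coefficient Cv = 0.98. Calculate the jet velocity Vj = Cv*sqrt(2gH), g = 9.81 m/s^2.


Vj = 0.98 * sqrt(2*9.81*366) = 83.0455 m/s


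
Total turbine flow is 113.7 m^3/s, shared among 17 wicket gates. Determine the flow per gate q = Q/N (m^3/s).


q = 113.7 / 17 = 6.6882 m^3/s


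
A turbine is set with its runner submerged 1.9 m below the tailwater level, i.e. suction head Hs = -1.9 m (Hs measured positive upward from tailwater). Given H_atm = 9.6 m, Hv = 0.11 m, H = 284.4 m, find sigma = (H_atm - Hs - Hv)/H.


sigma = (9.6 - (-1.9) - 0.11) / 284.4 = 0.0400


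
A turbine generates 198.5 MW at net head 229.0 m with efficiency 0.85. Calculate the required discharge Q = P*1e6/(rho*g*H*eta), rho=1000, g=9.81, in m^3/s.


Q = 198.5 * 1e6 / (1000 * 9.81 * 229.0 * 0.85) = 103.9530 m^3/s


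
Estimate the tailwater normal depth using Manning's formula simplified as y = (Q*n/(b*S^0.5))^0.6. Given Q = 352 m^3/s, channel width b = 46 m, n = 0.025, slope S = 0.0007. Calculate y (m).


y = (352 * 0.025 / (46 * 0.0007^0.5))^0.6 = 3.2772 m


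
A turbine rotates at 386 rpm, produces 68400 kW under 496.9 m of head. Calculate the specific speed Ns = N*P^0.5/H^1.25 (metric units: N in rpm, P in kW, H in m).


Ns = 386 * 68400^0.5 / 496.9^1.25 = 43.0308


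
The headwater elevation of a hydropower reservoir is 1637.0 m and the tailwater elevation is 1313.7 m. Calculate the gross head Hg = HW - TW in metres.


Hg = 1637.0 - 1313.7 = 323.3000 m


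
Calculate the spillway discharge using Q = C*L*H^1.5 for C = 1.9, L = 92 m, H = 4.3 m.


Q = 1.9 * 92 * 4.3^1.5 = 1558.6339 m^3/s


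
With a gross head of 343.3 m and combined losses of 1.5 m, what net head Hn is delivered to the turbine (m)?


Hn = 343.3 - 1.5 = 341.8000 m


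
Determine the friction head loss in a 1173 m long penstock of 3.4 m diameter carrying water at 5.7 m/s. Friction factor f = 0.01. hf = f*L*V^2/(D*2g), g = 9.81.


hf = 0.01 * 1173 * 5.7^2 / (3.4 * 2 * 9.81) = 5.7131 m


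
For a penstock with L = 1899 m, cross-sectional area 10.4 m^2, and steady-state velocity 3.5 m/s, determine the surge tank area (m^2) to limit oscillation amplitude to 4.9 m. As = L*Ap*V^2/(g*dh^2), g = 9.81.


As = 1899 * 10.4 * 3.5^2 / (9.81 * 4.9^2) = 1027.1485 m^2


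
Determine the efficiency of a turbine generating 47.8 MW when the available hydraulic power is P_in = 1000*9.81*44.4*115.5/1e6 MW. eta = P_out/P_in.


P_in = 1000 * 9.81 * 44.4 * 115.5 / 1e6 = 50.3076 MW
eta = 47.8 / 50.3076 = 0.9502


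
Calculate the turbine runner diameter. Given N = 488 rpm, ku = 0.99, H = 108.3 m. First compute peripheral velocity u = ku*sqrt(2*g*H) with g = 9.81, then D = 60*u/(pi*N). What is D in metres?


u = 0.99 * sqrt(2*9.81*108.3) = 45.6351 m/s
D = 60 * 45.6351 / (pi * 488) = 1.7860 m


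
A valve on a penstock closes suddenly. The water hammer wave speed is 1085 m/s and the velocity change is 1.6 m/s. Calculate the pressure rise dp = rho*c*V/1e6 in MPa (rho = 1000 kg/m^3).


dp = 1000 * 1085 * 1.6 / 1e6 = 1.7360 MPa


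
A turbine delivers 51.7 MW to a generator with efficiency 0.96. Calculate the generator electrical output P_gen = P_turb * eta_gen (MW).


P_gen = 51.7 * 0.96 = 49.6320 MW


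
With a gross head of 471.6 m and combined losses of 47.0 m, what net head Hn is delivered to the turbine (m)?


Hn = 471.6 - 47.0 = 424.6000 m


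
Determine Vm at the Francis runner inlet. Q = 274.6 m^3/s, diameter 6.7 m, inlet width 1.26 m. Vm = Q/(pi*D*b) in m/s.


Vm = 274.6 / (pi * 6.7 * 1.26) = 10.3539 m/s


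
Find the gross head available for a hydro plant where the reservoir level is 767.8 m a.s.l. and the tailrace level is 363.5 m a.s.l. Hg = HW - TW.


Hg = 767.8 - 363.5 = 404.3000 m


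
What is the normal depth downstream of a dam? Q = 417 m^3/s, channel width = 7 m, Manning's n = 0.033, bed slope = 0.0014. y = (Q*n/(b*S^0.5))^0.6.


y = (417 * 0.033 / (7 * 0.0014^0.5))^0.6 = 10.7719 m


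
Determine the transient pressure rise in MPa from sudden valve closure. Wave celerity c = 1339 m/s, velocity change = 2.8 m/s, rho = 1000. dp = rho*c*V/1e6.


dp = 1000 * 1339 * 2.8 / 1e6 = 3.7492 MPa


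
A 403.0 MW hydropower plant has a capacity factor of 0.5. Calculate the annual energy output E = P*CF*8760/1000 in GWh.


E = 403.0 * 0.5 * 8760 / 1000 = 1765.1400 GWh


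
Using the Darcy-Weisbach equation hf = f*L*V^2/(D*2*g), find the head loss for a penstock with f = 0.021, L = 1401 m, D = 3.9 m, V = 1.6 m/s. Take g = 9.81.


hf = 0.021 * 1401 * 1.6^2 / (3.9 * 2 * 9.81) = 0.9843 m


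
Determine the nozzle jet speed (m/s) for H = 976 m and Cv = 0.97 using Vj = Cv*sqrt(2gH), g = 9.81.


Vj = 0.97 * sqrt(2*9.81*976) = 134.2289 m/s


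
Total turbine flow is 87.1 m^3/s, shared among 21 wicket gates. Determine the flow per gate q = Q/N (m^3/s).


q = 87.1 / 21 = 4.1476 m^3/s


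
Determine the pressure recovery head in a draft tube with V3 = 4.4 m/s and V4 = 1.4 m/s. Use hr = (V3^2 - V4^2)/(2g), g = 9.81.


hr = (4.4^2 - 1.4^2) / (2*9.81) = 0.8869 m


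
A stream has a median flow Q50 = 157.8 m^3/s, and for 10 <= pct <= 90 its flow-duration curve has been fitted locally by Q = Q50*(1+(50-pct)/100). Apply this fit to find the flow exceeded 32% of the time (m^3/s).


Q = 157.8 * (1 + (50 - 32)/100) = 186.2040 m^3/s


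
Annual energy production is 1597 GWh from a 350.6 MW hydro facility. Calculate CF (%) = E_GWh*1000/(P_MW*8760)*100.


CF = 1597 * 1000 / (350.6 * 8760) * 100 = 51.9983 %


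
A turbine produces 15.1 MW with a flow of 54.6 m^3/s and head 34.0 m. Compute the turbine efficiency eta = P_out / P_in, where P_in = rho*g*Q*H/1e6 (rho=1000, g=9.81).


P_in = 1000 * 9.81 * 54.6 * 34.0 / 1e6 = 18.2113 MW
eta = 15.1 / 18.2113 = 0.8292


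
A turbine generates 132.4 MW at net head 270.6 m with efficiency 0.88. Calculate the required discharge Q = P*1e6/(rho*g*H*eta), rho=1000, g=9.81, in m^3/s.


Q = 132.4 * 1e6 / (1000 * 9.81 * 270.6 * 0.88) = 56.6772 m^3/s


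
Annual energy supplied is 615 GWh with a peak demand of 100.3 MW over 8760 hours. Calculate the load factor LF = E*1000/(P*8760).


LF = 615 * 1000 / (100.3 * 8760) = 0.7000


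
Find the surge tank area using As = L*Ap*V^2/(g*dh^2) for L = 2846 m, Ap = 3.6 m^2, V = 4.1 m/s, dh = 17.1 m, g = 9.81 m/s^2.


As = 2846 * 3.6 * 4.1^2 / (9.81 * 17.1^2) = 60.0404 m^2


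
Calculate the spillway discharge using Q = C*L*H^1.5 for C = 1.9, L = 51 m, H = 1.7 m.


Q = 1.9 * 51 * 1.7^1.5 = 214.7816 m^3/s


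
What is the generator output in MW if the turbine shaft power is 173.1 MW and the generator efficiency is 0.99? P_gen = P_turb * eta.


P_gen = 173.1 * 0.99 = 171.3690 MW


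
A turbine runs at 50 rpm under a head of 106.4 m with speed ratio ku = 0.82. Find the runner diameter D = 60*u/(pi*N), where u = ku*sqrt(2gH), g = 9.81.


u = 0.82 * sqrt(2*9.81*106.4) = 37.4657 m/s
D = 60 * 37.4657 / (pi * 50) = 14.3109 m


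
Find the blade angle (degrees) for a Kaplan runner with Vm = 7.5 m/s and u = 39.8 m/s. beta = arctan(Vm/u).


beta = arctan(7.5 / 39.8) = 10.6718 degrees


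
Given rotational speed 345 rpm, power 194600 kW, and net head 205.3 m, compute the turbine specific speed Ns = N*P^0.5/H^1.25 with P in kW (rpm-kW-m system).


Ns = 345 * 194600^0.5 / 205.3^1.25 = 195.8413


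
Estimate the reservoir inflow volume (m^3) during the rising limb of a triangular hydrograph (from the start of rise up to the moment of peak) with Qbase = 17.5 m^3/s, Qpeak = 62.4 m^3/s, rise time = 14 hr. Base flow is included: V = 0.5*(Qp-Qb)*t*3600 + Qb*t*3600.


V = 0.5*(62.4 - 17.5)*14*3600 + 17.5*14*3600 = 2.0135e+06 m^3


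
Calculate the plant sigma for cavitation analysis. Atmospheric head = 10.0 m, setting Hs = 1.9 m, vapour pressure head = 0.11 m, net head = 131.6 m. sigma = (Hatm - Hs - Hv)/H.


sigma = (10.0 - 1.9 - 0.11) / 131.6 = 0.0607


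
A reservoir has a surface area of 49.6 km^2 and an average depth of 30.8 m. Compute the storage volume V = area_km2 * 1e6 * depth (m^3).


V = 49.6 * 1e6 * 30.8 = 1.5277e+09 m^3


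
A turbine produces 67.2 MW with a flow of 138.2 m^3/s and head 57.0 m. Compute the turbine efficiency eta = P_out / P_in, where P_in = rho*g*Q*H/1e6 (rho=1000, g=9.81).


P_in = 1000 * 9.81 * 138.2 * 57.0 / 1e6 = 77.2773 MW
eta = 67.2 / 77.2773 = 0.8696


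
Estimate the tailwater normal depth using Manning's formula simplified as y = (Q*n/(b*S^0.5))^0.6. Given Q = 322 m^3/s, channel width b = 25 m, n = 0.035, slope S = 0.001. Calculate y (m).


y = (322 * 0.035 / (25 * 0.001^0.5))^0.6 = 4.9248 m


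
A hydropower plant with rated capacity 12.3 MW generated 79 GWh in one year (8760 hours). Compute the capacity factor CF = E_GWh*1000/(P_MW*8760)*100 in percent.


CF = 79 * 1000 / (12.3 * 8760) * 100 = 73.3192 %


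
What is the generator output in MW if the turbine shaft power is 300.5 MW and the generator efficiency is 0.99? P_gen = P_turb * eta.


P_gen = 300.5 * 0.99 = 297.4950 MW


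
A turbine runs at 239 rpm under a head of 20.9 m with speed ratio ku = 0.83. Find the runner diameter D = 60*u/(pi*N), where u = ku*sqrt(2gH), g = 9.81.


u = 0.83 * sqrt(2*9.81*20.9) = 16.8074 m/s
D = 60 * 16.8074 / (pi * 239) = 1.3431 m


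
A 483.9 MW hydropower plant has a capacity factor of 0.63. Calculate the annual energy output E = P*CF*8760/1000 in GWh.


E = 483.9 * 0.63 * 8760 / 1000 = 2670.5473 GWh


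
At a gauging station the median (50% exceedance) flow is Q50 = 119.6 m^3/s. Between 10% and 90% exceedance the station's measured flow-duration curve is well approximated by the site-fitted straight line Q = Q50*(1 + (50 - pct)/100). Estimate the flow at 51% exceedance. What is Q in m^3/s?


Q = 119.6 * (1 + (50 - 51)/100) = 118.4040 m^3/s


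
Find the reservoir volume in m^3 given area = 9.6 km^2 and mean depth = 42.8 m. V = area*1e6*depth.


V = 9.6 * 1e6 * 42.8 = 4.1088e+08 m^3


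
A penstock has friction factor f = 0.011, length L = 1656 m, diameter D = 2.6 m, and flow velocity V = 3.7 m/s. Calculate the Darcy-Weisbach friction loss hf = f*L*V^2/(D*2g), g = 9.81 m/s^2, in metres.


hf = 0.011 * 1656 * 3.7^2 / (2.6 * 2 * 9.81) = 4.8886 m


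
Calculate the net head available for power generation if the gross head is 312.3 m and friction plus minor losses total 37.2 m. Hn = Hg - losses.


Hn = 312.3 - 37.2 = 275.1000 m


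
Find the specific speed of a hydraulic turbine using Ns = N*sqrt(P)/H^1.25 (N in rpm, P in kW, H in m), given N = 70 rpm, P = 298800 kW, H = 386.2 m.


Ns = 70 * 298800^0.5 / 386.2^1.25 = 22.3498


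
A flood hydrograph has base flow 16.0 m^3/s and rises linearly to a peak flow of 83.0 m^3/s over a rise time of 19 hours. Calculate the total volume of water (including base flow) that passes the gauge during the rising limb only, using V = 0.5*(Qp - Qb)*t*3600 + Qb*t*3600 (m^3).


V = 0.5*(83.0 - 16.0)*19*3600 + 16.0*19*3600 = 3.3858e+06 m^3
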